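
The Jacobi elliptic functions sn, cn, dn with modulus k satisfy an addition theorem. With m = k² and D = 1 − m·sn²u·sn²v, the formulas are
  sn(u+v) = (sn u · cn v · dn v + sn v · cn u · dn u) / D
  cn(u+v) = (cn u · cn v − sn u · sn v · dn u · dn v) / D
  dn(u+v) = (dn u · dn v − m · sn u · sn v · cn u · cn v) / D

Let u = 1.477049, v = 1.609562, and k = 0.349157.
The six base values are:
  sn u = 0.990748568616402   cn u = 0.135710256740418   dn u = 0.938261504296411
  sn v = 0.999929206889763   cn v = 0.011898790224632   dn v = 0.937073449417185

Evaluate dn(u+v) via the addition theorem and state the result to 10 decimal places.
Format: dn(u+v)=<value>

m = k² = 0.121910610649
D = 1 − m·sn²u·sn²v = 0.880351592809407
dn(u+v) = (dn u·dn v − m·sn u·sn v·cn u·cn v)/D = 0.8790249195524242/0.880351592809407 = 0.9984930188485841

dn(u+v)=0.9984930188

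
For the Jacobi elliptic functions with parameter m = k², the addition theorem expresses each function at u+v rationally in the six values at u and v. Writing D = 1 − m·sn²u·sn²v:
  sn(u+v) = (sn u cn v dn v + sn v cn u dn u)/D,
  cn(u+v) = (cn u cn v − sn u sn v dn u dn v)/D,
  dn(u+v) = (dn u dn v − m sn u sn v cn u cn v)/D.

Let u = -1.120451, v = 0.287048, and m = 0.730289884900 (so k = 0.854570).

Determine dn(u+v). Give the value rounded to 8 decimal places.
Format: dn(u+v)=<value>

dn(u+v)=0.80250160

sn u = -0.8351299350364123, cn u = 0.5500527171154396, dn u = 0.7004749502770086
sn v = 0.2804128800350021, cn v = 0.9598794803049368, dn v = 0.9708636856675428
m = k² = 0.7302898849
D = 1 − m·sn²u·sn²v = 0.9599502966560192
dn(u+v) = (dn u·dn v − m·sn u·sn v·cn u·cn v)/D = 0.7703616512817701/0.9599502966560192 = 0.8025016023905822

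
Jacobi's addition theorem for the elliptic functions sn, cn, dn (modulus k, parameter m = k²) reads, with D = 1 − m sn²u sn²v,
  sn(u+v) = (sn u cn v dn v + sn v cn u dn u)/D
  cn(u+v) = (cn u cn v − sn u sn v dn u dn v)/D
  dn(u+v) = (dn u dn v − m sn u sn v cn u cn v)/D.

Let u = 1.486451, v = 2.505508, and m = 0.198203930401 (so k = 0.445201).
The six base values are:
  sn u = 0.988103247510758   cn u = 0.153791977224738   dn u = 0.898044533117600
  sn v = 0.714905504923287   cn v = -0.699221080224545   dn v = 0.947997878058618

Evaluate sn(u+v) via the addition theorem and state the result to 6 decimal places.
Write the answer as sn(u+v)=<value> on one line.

sn(u+v)=-0.617290

m = k² = 0.198203930401
D = 1 − m·sn²u·sn²v = 0.9010959221420873
sn(u+v) = (sn u·cn v·dn v + sn v·cn u·dn u)/D = -0.556237156971557/0.9010959221420873 = -0.6172896173464738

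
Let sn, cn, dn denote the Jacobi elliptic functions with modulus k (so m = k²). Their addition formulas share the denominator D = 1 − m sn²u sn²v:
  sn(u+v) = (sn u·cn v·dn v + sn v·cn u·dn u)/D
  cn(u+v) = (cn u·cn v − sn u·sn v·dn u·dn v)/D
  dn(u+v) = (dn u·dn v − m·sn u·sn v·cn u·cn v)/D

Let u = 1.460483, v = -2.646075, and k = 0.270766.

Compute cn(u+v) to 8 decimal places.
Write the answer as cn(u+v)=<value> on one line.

sn u = 0.9908818621474566, cn u = 0.1347335714185174, dn u = 0.9633362114647778
sn v = -0.5257808618066011, cn v = -0.8506200593437165, dn v = 0.9898144325346295
m = k² = 0.073314226756
D = 1 − m·sn²u·sn²v = 0.9801005275105333
cn(u+v) = (cn u·cn v − sn u·sn v·dn u·dn v)/D = 0.3821663066803656/0.9801005275105333 = 0.3899256208453151

cn(u+v)=0.38992562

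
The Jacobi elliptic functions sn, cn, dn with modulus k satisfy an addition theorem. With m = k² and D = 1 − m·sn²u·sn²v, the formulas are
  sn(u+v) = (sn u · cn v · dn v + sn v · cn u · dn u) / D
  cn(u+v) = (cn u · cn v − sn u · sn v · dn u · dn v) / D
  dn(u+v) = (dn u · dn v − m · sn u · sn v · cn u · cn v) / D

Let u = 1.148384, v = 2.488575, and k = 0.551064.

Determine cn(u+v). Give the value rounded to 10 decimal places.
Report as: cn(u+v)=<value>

cn(u+v)=-0.9791745025

sn u = 0.8864836668279737, cn u = 0.46275988206329, dn u = 0.8725587240704695
sn v = 0.7883504833433975, cn v = -0.6152263936245189, dn v = 0.9007048408512937
m = k² = 0.303671532096
D = 1 − m·sn²u·sn²v = 0.8516852877227986
cn(u+v) = (cn u·cn v − sn u·sn v·dn u·dn v)/D = -0.8339485178849821/0.8516852877227986 = -0.9791745024911251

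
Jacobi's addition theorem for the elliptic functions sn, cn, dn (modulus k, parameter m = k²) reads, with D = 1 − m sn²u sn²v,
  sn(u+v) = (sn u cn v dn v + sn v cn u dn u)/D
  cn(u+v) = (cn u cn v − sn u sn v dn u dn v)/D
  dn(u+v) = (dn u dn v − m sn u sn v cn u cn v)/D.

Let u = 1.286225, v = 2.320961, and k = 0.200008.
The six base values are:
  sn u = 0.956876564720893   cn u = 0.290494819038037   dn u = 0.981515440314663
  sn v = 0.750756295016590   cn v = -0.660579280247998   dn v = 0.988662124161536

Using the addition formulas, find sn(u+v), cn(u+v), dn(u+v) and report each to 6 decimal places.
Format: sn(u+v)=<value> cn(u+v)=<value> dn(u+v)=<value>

m = k² = 0.040003200064
D = 1 − m·sn²u·sn²v = 0.9793554920853117
sn(u+v) = (sn u·cn v·dn v + sn v·cn u·dn u)/D = -0.4108667409641137/0.9793554920853117 = -0.4195276835475418
cn(u+v) = (cn u·cn v − sn u·sn v·dn u·dn v)/D = -0.889002644004612/0.9793554920853117 = -0.9077425420994841
dn(u+v) = (dn u·dn v − m·sn u·sn v·cn u·cn v)/D = 0.9759017268746418/0.9793554920853117 = 0.9964734304973203

sn(u+v)=-0.419528 cn(u+v)=-0.907743 dn(u+v)=0.996473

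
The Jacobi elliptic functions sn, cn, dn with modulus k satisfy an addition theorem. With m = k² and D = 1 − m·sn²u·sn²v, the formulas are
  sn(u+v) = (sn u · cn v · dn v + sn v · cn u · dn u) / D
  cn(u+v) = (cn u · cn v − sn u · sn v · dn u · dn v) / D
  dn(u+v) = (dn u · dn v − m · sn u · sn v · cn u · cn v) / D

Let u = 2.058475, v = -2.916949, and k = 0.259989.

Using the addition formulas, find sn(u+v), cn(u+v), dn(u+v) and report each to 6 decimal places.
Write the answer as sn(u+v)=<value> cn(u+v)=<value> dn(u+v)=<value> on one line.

sn u = 0.9024931536157342, cn u = -0.4307041997435442, dn u = 0.97208274940226
sn v = -0.2759784337011143, cn v = -0.9611638279356333, dn v = 0.9974225497594926
m = k² = 0.067594280121
D = 1 − m·sn²u·sn²v = 0.9958067759290195
sn(u+v) = (sn u·cn v·dn v + sn v·cn u·dn u)/D = -0.7496612965754243/0.9958067759290195 = -0.7528180312651937
cn(u+v) = (cn u·cn v − sn u·sn v·dn u·dn v)/D = 0.6554685922323068/0.9958067759290195 = 0.6582286926304549
dn(u+v) = (dn u·dn v − m·sn u·sn v·cn u·cn v)/D = 0.976546817251947/0.9958067759290195 = 0.9806589399242596

sn(u+v)=-0.752818 cn(u+v)=0.658229 dn(u+v)=0.980659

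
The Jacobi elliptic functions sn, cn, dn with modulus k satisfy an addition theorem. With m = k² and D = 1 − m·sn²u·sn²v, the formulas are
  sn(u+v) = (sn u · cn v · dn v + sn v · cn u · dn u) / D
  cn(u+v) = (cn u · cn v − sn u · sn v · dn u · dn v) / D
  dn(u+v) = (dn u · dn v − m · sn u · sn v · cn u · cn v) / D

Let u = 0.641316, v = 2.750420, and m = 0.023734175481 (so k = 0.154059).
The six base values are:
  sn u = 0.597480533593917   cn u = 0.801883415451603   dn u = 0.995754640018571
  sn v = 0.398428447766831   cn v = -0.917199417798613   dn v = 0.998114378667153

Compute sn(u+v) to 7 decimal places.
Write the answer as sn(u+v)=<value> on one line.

sn(u+v)=-0.2291469

m = k² = 0.023734175481
D = 1 − m·sn²u·sn²v = 0.9986549998018594
sn(u+v) = (sn u·cn v·dn v + sn v·cn u·dn u)/D = -0.228838659465678/0.9986549998018594 = -0.2291468620405258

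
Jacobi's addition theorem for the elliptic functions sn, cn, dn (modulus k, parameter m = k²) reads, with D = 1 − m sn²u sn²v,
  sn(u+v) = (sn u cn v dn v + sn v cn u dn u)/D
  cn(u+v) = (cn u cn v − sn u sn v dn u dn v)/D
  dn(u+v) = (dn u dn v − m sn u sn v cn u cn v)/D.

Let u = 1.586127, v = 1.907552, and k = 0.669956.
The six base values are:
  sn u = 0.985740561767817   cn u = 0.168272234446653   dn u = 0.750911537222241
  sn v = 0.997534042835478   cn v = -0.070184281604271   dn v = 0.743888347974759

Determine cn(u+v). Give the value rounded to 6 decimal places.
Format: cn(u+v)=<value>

cn(u+v)=-0.991281

m = k² = 0.448841041936
D = 1 − m·sn²u·sn²v = 0.566016449625508
cn(u+v) = (cn u·cn v − sn u·sn v·dn u·dn v)/D = -0.5610813394810839/0.566016449625508 = -0.9912809775269088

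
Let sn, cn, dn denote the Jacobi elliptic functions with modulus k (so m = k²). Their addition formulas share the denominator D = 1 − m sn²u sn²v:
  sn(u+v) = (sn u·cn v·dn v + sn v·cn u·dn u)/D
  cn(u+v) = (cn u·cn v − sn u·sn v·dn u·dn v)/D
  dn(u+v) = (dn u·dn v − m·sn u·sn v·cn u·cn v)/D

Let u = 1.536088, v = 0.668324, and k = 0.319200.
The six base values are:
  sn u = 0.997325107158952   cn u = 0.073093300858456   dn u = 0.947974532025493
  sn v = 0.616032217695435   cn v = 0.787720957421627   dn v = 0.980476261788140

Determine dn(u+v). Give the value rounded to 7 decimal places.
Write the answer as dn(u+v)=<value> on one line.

m = k² = 0.10188864
D = 1 − m·sn²u·sn²v = 0.9615402796891633
dn(u+v) = (dn u·dn v − m·sn u·sn v·cn u·cn v)/D = 0.9258622670378392/0.9615402796891633 = 0.9628949370037231

dn(u+v)=0.9628949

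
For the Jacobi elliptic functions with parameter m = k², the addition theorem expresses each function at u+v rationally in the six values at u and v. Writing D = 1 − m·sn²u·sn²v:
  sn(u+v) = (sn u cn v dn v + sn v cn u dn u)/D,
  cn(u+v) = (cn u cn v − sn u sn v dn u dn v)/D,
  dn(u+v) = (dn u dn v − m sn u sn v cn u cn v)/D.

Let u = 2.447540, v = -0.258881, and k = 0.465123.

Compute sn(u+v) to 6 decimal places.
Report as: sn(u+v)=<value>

sn(u+v)=0.893697

sn u = 0.7623077591214818, cn u = -0.6472147096467948, dn u = 0.9350306590638837
sn v = -0.255402677805821, cn v = 0.9668347698389917, dn v = 0.9929189626615679
m = k² = 0.216339405129
D = 1 − m·sn²u·sn²v = 0.991799370249389
sn(u+v) = (sn u·cn v·dn v + sn v·cn u·dn u)/D = 0.8863676545784315/0.991799370249389 = 0.8936965289215231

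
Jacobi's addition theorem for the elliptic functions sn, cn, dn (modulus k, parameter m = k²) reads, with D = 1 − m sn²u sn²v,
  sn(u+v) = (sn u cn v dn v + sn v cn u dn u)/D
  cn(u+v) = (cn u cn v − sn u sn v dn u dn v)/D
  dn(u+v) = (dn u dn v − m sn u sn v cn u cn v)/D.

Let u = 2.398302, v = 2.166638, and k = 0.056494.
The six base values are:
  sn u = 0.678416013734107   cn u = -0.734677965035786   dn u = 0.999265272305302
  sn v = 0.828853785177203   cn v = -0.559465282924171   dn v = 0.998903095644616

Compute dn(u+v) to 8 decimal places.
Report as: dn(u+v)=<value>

m = k² = 0.003191572036
D = 1 − m·sn²u·sn²v = 0.9989908570677032
dn(u+v) = (dn u·dn v − m·sn u·sn v·cn u·cn v)/D = 0.9974315264633143/0.9989908570677032 = 0.9984390942185739

dn(u+v)=0.99843909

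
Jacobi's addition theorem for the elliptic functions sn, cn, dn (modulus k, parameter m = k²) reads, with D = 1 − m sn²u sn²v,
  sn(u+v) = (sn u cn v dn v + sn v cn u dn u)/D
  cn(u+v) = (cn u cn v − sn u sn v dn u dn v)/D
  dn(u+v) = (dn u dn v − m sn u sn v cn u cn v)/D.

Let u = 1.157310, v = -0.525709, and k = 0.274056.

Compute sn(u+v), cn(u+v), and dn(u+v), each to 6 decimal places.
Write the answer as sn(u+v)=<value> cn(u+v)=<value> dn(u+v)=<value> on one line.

sn u = 0.9096715226072176, cn u = 0.4153284494920453, dn u = 0.968426064247352
sn v = -0.5003384204223157, cn v = 0.8658299284786257, dn v = 0.9905543402438955
m = k² = 0.075106691136
D = 1 − m·sn²u·sn²v = 0.9844412202068725
sn(u+v) = (sn u·cn v·dn v + sn v·cn u·dn u)/D = 0.5789376653964761/0.9844412202068725 = 0.5880875907195526
cn(u+v) = (cn u·cn v − sn u·sn v·dn u·dn v)/D = 0.7962133480592208/0.9844412202068725 = 0.8087972463118752
dn(u+v) = (dn u·dn v − m·sn u·sn v·cn u·cn v)/D = 0.9715714564400758/0.9844412202068725 = 0.9869268337178199

sn(u+v)=0.588088 cn(u+v)=0.808797 dn(u+v)=0.986927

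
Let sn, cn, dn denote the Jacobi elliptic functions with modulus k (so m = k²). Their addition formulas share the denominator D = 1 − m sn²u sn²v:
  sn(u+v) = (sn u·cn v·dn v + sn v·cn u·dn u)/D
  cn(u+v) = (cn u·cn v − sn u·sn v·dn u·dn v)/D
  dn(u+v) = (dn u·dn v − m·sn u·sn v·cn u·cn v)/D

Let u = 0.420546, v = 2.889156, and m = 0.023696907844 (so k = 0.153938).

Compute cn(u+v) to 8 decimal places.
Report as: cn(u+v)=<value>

cn(u+v)=-0.98888548

sn u = 0.4080001393399425, cn u = 0.9129818652627157, dn u = 0.9980257087060856
sn v = 0.267909634551003, cn v = -0.9634440449319037, dn v = 0.9991492085159784
m = k² = 0.023696907844
D = 1 − m·sn²u·sn²v = 0.999716867993743
cn(u+v) = (cn u·cn v − sn u·sn v·dn u·dn v)/D = -0.988605491251411/0.999716867993743 = -0.988885476380297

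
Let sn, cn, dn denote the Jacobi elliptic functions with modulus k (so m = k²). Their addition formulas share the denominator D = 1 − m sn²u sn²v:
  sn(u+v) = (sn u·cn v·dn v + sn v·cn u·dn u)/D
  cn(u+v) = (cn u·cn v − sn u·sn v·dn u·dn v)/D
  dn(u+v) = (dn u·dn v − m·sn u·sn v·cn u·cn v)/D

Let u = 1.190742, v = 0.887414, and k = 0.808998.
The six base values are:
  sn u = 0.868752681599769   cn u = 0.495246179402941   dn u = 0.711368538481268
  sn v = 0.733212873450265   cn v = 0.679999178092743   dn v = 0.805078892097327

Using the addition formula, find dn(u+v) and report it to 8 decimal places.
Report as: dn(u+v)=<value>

m = k² = 0.654477764004
D = 1 − m·sn²u·sn²v = 0.7344493460587118
dn(u+v) = (dn u·dn v − m·sn u·sn v·cn u·cn v)/D = 0.4323131129304221/0.7344493460587118 = 0.5886220952477545

dn(u+v)=0.58862210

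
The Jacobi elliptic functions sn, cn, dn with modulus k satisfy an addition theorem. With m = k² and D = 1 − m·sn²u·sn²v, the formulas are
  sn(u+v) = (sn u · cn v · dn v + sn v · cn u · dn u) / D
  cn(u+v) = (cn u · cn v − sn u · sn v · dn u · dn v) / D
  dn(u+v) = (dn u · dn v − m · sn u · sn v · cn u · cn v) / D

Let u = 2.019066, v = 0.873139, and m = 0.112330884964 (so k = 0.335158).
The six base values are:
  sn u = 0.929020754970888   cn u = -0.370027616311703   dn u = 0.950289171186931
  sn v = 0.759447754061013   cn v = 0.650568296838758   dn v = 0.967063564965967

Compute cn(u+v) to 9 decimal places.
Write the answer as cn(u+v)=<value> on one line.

cn(u+v)=-0.941776524

m = k² = 0.112330884964
D = 1 − m·sn²u·sn²v = 0.9440827483415613
cn(u+v) = (cn u·cn v − sn u·sn v·dn u·dn v)/D = -0.8891149694777737/0.9440827483415613 = -0.9417765243985788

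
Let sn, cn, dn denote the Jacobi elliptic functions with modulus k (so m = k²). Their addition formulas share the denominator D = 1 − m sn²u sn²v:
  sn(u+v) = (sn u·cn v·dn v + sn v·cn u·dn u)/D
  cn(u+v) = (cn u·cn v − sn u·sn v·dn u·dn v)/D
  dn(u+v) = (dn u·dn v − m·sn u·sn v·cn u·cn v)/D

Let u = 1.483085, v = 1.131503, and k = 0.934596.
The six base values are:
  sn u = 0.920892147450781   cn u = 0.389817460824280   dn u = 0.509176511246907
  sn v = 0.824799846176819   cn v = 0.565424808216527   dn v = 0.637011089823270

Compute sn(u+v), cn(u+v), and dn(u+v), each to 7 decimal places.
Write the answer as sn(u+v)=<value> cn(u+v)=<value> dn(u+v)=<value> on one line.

sn(u+v)=0.9986310 cn(u+v)=-0.0523081 dn(u+v)=0.3590547

m = k² = 0.873469683216
D = 1 − m·sn²u·sn²v = 0.4960789295746462
sn(u+v) = (sn u·cn v·dn v + sn v·cn u·dn u)/D = 0.4953997942095629/0.4960789295746462 = 0.9986309933266755
cn(u+v) = (cn u·cn v − sn u·sn v·dn u·dn v)/D = -0.02594895498954799/0.4960789295746462 = -0.05230811760498969
dn(u+v) = (dn u·dn v − m·sn u·sn v·cn u·cn v)/D = 0.1781194531379961/0.4960789295746462 = 0.3590546635204228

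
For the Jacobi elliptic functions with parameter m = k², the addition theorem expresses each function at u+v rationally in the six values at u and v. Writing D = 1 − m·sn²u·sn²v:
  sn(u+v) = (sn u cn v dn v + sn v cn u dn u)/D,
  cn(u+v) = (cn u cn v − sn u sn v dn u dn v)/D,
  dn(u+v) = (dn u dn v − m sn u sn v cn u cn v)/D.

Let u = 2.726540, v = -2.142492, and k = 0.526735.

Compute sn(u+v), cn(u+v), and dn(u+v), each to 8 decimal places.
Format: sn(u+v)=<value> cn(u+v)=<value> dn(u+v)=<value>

sn(u+v)=0.54423205 cn(u+v)=0.83893473 dn(u+v)=0.95803057

sn u = 0.6149929801880779, cn u = -0.7885325829154978, dn u = 0.9460781997428874
sn v = -0.9291691171780286, cn v = -0.3696549089118159, dn v = 0.8720448918291666
m = k² = 0.277449760225
D = 1 − m·sn²u·sn²v = 0.909402919153171
sn(u+v) = (sn u·cn v·dn v + sn v·cn u·dn u)/D = 0.4949262153552882/0.909402919153171 = 0.5442320504272844
cn(u+v) = (cn u·cn v − sn u·sn v·dn u·dn v)/D = 0.7629296892364327/0.909402919153171 = 0.8389347264762103
dn(u+v) = (dn u·dn v − m·sn u·sn v·cn u·cn v)/D = 0.8712357930958514/0.909402919153171 = 0.9580305657113345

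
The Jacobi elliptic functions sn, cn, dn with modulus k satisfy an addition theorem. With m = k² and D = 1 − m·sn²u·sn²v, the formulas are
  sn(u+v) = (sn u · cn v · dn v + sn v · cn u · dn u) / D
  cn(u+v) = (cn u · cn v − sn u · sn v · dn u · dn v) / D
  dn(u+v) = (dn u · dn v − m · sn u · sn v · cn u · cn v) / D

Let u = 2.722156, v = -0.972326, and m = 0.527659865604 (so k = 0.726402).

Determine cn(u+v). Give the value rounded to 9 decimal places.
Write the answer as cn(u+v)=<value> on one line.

cn(u+v)=0.088269156

sn u = 0.8171113908039373, cn u = -0.5764798131924962, dn u = 0.8047961211950224
sn v = -0.7870387876826549, cn v = 0.6169035148894978, dn v = 0.820458177676158
m = k² = 0.527659865604
D = 1 − m·sn²u·sn²v = 0.7817728079902854
cn(u+v) = (cn u·cn v − sn u·sn v·dn u·dn v)/D = 0.0690064256315419/0.7817728079902854 = 0.08826915559897474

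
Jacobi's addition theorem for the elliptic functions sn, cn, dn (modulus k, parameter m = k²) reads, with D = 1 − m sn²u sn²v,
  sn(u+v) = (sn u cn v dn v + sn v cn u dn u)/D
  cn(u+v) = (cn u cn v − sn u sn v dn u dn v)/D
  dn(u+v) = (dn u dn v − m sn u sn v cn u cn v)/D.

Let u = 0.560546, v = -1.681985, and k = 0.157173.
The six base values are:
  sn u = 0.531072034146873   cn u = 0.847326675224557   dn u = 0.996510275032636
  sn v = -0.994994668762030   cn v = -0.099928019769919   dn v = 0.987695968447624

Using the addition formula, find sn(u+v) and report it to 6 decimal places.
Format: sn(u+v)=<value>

m = k² = 0.024703351929
D = 1 − m·sn²u·sn²v = 0.9931023006980973
sn(u+v) = (sn u·cn v·dn v + sn v·cn u·dn u)/D = -0.8925594023070243/0.9931023006980973 = -0.8987587700477617

sn(u+v)=-0.898759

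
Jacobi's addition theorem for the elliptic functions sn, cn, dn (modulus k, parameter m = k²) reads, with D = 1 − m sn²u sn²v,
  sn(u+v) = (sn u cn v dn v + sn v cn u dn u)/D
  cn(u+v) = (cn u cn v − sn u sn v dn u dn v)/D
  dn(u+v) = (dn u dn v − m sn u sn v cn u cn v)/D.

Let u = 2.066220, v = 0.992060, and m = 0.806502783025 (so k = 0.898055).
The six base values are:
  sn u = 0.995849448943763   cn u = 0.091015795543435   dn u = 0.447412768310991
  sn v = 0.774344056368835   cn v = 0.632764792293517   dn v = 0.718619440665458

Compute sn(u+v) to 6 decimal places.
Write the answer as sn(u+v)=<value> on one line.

sn(u+v)=0.930714

m = k² = 0.806502783025
D = 1 − m·sn²u·sn²v = 0.5204198673208839
sn(u+v) = (sn u·cn v·dn v + sn v·cn u·dn u)/D = 0.4843623060654361/0.5204198673208839 = 0.9307144797506065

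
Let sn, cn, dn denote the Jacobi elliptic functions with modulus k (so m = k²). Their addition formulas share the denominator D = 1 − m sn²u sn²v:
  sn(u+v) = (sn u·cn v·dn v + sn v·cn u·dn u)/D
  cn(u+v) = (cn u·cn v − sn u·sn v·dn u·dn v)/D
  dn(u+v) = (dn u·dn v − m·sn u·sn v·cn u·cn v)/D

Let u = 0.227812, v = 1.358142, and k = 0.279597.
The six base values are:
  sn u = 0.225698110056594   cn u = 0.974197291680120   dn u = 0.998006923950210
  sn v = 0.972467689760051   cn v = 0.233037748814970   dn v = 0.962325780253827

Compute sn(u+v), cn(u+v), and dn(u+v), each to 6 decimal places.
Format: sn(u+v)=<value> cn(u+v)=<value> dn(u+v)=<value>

m = k² = 0.078174482409
D = 1 − m·sn²u·sn²v = 0.9962340788648591
sn(u+v) = (sn u·cn v·dn v + sn v·cn u·dn u)/D = 0.9961018578673382/0.9962340788648591 = 0.999867279186362
cn(u+v) = (cn u·cn v − sn u·sn v·dn u·dn v)/D = 0.0162304850497874/0.9962340788648591 = 0.01629183882996748
dn(u+v) = (dn u·dn v − m·sn u·sn v·cn u·cn v)/D = 0.9565124881926932/0.9962340788648591 = 0.9601282554824606

sn(u+v)=0.999867 cn(u+v)=0.016292 dn(u+v)=0.960128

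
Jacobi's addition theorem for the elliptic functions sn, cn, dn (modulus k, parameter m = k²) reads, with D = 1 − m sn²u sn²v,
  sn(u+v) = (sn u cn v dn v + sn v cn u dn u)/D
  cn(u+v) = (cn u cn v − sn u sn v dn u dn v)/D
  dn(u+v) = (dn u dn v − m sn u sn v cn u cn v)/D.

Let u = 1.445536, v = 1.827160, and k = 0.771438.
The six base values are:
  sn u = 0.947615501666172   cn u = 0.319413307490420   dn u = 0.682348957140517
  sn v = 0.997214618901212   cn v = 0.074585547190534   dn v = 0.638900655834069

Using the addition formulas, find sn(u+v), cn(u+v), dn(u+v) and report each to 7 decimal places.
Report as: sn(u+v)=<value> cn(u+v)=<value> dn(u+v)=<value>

sn(u+v)=0.5602132 cn(u+v)=-0.8283485 dn(u+v)=0.9017923

m = k² = 0.595116587844
D = 1 − m·sn²u·sn²v = 0.4685729680155702
sn(u+v) = (sn u·cn v·dn v + sn v·cn u·dn u)/D = 0.2625007490776724/0.4685729680155702 = 0.5602131727516764
cn(u+v) = (cn u·cn v − sn u·sn v·dn u·dn v)/D = -0.3881417049076039/0.4685729680155702 = -0.8283484780426052
dn(u+v) = (dn u·dn v − m·sn u·sn v·cn u·cn v)/D = 0.422555487403102/0.4685729680155702 = 0.901792284759075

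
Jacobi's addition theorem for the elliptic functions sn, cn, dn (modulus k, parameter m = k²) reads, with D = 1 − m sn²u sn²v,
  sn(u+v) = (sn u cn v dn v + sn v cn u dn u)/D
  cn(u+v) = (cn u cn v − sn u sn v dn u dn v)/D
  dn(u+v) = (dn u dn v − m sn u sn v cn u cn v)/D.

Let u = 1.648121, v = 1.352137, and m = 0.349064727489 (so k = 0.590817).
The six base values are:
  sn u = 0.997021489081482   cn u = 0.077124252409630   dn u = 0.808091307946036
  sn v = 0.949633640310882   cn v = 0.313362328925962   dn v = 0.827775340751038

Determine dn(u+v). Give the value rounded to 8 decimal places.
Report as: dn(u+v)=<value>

m = k² = 0.349064727489
D = 1 − m·sn²u·sn²v = 0.6870844210074331
dn(u+v) = (dn u·dn v − m·sn u·sn v·cn u·cn v)/D = 0.6609306781057399/0.6870844210074331 = 0.9619351827780559

dn(u+v)=0.96193518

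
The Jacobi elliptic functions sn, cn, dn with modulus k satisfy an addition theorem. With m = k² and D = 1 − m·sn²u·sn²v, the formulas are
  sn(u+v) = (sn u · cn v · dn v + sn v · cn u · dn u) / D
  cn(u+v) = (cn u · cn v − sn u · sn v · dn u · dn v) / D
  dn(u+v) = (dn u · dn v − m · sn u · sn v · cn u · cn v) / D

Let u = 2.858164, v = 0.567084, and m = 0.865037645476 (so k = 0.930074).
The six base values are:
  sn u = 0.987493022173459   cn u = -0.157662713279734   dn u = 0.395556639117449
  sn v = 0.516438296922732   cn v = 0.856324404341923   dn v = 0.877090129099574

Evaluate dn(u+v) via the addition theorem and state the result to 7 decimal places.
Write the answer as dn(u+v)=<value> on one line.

m = k² = 0.865037645476
D = 1 − m·sn²u·sn²v = 0.775022047799505
dn(u+v) = (dn u·dn v − m·sn u·sn v·cn u·cn v)/D = 0.4064988390213925/0.775022047799505 = 0.5244997096218765

dn(u+v)=0.5244997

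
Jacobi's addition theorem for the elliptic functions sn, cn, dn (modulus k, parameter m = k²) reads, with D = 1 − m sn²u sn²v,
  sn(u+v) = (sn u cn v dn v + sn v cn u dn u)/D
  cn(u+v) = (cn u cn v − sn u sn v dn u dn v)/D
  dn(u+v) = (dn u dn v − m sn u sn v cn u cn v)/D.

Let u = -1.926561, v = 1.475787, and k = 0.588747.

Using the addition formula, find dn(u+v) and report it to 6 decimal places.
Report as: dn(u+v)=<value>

dn(u+v)=0.967255

sn u = -0.9888749565932296, cn u = -0.1487491856204207, dn u = 0.8130476383026735
sn v = 0.9767126785716971, cn v = 0.2145514938594011, dn v = 0.818127643084734
m = k² = 0.346623030009
D = 1 − m·sn²u·sn²v = 0.676649287840291
dn(u+v) = (dn u·dn v − m·sn u·sn v·cn u·cn v)/D = 0.6544923082135869/0.676649287840291 = 0.9672548541395438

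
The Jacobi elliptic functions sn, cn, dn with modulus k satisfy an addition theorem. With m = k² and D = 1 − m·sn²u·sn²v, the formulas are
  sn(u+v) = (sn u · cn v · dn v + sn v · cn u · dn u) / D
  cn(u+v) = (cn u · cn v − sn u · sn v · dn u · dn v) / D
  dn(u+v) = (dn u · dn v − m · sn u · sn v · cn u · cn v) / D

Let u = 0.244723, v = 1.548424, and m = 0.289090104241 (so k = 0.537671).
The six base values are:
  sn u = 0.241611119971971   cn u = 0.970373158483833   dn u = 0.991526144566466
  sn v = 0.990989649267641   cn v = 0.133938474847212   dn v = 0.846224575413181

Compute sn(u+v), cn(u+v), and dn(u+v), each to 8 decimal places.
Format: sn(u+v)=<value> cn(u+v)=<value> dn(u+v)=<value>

sn(u+v)=0.99739574 cn(u+v)=-0.07212311 dn(u+v)=0.84404601

m = k² = 0.289090104241
D = 1 − m·sn²u·sn²v = 0.9834268409040379
sn(u+v) = (sn u·cn v·dn v + sn v·cn u·dn u)/D = 0.9808657390206056/0.9834268409040379 = 0.99739573725578
cn(u+v) = (cn u·cn v − sn u·sn v·dn u·dn v)/D = -0.07092780432282653/0.9834268409040379 = -0.07212311213473135
dn(u+v) = (dn u·dn v − m·sn u·sn v·cn u·cn v)/D = 0.8300575019353532/0.9834268409040379 = 0.8440460107559232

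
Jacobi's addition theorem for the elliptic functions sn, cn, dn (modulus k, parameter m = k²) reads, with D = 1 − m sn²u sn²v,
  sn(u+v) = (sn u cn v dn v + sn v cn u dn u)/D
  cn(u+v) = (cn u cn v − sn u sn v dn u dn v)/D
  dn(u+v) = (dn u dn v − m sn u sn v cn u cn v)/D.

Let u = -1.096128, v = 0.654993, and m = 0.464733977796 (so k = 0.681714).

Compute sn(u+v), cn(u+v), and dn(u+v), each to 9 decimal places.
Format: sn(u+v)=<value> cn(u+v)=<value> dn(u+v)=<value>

sn u = -0.8502046479323549, cn u = 0.5264523308279872, dn u = 0.8149036752512309
sn v = 0.5933001378474021, cn v = 0.8049813329700594, dn v = 0.9145552423173997
m = k² = 0.464733977796
D = 1 − m·sn²u·sn²v = 0.8817502383223708
sn(u+v) = (sn u·cn v·dn v + sn v·cn u·dn u)/D = -0.3713901056305076/0.8817502383223708 = -0.4211964902182721
cn(u+v) = (cn u·cn v − sn u·sn v·dn u·dn v)/D = 0.7997204963118791/0.8817502383223708 = 0.9069694132812909
dn(u+v) = (dn u·dn v − m·sn u·sn v·cn u·cn v)/D = 0.8446197022779345/0.8817502383223708 = 0.9578899619975364

sn(u+v)=-0.421196490 cn(u+v)=0.906969413 dn(u+v)=0.957889962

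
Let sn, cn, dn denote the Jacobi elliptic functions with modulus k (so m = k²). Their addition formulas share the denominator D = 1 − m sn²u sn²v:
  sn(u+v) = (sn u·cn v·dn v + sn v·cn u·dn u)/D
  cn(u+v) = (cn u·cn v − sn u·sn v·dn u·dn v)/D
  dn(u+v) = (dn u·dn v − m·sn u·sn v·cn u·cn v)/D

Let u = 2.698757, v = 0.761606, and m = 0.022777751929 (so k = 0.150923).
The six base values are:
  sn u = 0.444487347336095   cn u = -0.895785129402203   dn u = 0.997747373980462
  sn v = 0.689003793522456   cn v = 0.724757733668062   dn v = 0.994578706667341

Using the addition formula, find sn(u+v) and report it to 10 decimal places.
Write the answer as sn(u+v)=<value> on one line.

m = k² = 0.022777751929
D = 1 − m·sn²u·sn²v = 0.9978636476102872
sn(u+v) = (sn u·cn v·dn v + sn v·cn u·dn u)/D = -0.2954098365431915/0.9978636476102872 = -0.2960422871908878

sn(u+v)=-0.2960422872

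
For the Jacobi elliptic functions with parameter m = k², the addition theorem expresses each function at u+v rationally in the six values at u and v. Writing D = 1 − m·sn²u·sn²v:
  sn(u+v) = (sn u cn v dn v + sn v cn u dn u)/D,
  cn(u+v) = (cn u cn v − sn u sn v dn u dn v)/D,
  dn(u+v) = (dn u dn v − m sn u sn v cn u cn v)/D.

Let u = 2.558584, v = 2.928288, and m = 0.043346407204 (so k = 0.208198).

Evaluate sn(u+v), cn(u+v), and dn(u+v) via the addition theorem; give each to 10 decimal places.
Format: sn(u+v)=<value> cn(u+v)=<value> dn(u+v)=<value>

sn u = 0.5780449541001465, cn u = -0.8160049209651615, dn u = 0.9927317896732878
sn v = 0.2455583787547992, cn v = -0.9693818043595179, dn v = 0.9986922742133484
m = k² = 0.043346407204
D = 1 − m·sn²u·sn²v = 0.9991266549758204
sn(u+v) = (sn u·cn v·dn v + sn v·cn u·dn u)/D = -0.7585339457428887/0.9991266549758204 = -0.7591969866535547
cn(u+v) = (cn u·cn v − sn u·sn v·dn u·dn v)/D = 0.6502924925284748/0.9991266549758204 = 0.650860918673231
dn(u+v) = (dn u·dn v − m·sn u·sn v·cn u·cn v)/D = 0.9865666160771755/0.9991266549758204 = 0.9874289822655678

sn(u+v)=-0.7591969867 cn(u+v)=0.6508609187 dn(u+v)=0.9874289823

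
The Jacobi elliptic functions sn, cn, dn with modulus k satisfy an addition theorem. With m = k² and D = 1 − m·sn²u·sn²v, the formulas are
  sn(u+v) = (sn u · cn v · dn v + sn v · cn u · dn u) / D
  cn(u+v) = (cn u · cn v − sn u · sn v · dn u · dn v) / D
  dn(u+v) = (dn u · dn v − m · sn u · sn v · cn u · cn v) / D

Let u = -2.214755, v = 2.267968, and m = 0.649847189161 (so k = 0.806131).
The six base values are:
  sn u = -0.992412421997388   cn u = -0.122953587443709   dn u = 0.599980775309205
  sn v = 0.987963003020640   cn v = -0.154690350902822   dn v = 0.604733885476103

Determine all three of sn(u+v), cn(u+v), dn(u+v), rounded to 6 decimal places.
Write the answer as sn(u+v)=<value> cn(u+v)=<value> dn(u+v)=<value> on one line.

m = k² = 0.649847189161
D = 1 − m·sn²u·sn²v = 0.3752921097513166
sn(u+v) = (sn u·cn v·dn v + sn v·cn u·dn u)/D = 0.01995488360715282/0.3752921097513166 = 0.05317160443467816
cn(u+v) = (cn u·cn v − sn u·sn v·dn u·dn v)/D = 0.3747612176597509/0.3752921097513166 = 0.998585389679742
dn(u+v) = (dn u·dn v − m·sn u·sn v·cn u·cn v)/D = 0.3749471965405478/0.3752921097513166 = 0.9990809473425985

sn(u+v)=0.053172 cn(u+v)=0.998585 dn(u+v)=0.999081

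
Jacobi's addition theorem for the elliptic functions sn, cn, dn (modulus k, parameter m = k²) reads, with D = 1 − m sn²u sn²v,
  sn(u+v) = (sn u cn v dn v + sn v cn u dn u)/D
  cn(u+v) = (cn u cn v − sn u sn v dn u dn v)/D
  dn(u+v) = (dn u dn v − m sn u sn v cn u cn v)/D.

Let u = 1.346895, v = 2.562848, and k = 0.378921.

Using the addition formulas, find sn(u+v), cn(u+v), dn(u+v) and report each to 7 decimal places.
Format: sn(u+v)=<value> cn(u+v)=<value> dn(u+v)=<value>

sn u = 0.9652027351622508, cn u = 0.2615027342788406, dn u = 0.9307187982512262
sn v = 0.6397468028993253, cn v = -0.7685857324853825, dn v = 0.970173023661898
m = k² = 0.143581124241
D = 1 − m·sn²u·sn²v = 0.945254215214358
sn(u+v) = (sn u·cn v·dn v + sn v·cn u·dn u)/D = -0.5640090734504343/0.945254215214358 = -0.5966744864740247
cn(u+v) = (cn u·cn v − sn u·sn v·dn u·dn v)/D = -0.7585507869919419/0.945254215214358 = -0.802483368793995
dn(u+v) = (dn u·dn v − m·sn u·sn v·cn u·cn v)/D = 0.9207776498919576/0.945254215214358 = 0.9741058384840424

sn(u+v)=-0.5966745 cn(u+v)=-0.8024834 dn(u+v)=0.9741058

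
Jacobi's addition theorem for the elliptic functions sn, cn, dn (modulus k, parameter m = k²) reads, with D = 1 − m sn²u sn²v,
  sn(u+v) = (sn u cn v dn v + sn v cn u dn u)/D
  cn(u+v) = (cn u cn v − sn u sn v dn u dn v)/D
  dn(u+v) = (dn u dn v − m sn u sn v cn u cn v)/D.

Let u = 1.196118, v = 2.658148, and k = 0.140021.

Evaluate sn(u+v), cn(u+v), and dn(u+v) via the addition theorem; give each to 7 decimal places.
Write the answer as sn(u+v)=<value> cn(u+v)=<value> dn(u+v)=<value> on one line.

sn(u+v)=-0.6412290 cn(u+v)=-0.7673496 dn(u+v)=0.9959611

sn u = 0.9290825517779343, cn u = 0.3698724266308614, dn u = 0.9915020494336727
sn v = 0.4782219396534849, cn v = -0.8782390201044694, dn v = 0.9977555858943902
m = k² = 0.019605880441
D = 1 − m·sn²u·sn²v = 0.9961296169301134
sn(u+v) = (sn u·cn v·dn v + sn v·cn u·dn u)/D = -0.6387472231146136/0.9961296169301134 = -0.6412290250771923
cn(u+v) = (cn u·cn v − sn u·sn v·dn u·dn v)/D = -0.7643796168715545/0.9961296169301134 = -0.7673495535924638
dn(u+v) = (dn u·dn v − m·sn u·sn v·cn u·cn v)/D = 0.9921063720299154/0.9961296169301134 = 0.9959611230990231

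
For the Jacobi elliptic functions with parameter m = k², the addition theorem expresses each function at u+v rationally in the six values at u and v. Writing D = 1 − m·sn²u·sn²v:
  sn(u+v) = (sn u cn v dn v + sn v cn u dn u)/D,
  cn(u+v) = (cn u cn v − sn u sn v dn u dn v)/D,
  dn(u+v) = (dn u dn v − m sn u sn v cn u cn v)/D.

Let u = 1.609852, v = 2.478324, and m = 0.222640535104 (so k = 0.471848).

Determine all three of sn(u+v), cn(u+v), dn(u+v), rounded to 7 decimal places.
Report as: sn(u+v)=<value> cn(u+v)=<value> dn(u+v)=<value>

sn(u+v)=-0.6683699 cn(u+v)=-0.7438291 dn(u+v)=0.9489691

sn u = 0.9985360703177399, cn u = 0.05408989068583594, dn u = 0.8820492321480112
sn v = 0.747030019242235, cn v = -0.6647903055482579, dn v = 0.9358176063193551
m = k² = 0.222640535104
D = 1 − m·sn²u·sn²v = 0.8761180991086235
sn(u+v) = (sn u·cn v·dn v + sn v·cn u·dn u)/D = -0.585570966602462/0.8761180991086235 = -0.6683699003573048
cn(u+v) = (cn u·cn v − sn u·sn v·dn u·dn v)/D = -0.6516821055222908/0.8761180991086235 = -0.7438290638959777
dn(u+v) = (dn u·dn v − m·sn u·sn v·cn u·cn v)/D = 0.8314090227533669/0.8761180991086235 = 0.9489691213995644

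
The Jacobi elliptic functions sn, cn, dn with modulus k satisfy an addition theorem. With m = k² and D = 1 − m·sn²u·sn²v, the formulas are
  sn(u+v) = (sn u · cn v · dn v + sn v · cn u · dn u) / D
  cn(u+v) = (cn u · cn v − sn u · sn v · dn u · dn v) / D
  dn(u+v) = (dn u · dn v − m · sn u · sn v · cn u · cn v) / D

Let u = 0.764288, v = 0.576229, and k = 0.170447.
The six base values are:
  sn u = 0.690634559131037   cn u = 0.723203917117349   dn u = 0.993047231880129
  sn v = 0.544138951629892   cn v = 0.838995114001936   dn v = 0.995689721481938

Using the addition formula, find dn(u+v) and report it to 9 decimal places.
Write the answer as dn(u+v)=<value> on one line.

dn(u+v)=0.986188633

m = k² = 0.029052179809
D = 1 − m·sn²u·sn²v = 0.9958970618753098
dn(u+v) = (dn u·dn v − m·sn u·sn v·cn u·cn v)/D = 0.9821423615924225/0.9958970618753098 = 0.9861886325309699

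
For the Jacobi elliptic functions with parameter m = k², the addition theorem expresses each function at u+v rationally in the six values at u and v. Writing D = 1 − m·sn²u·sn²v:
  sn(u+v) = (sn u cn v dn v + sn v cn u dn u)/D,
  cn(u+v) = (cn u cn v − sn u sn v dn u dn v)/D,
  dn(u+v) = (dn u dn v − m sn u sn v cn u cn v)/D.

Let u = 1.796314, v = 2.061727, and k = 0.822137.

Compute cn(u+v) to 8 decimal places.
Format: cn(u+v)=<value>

cn(u+v)=-0.97516925

sn u = 0.990158231275783, cn u = 0.1399524098999838, dn u = 0.5808008000628615
sn v = 0.999932426515125, cn v = -0.01162507649756276, dn v = 0.5693699124744882
m = k² = 0.675909246769
D = 1 − m·sn²u·sn²v = 0.3374191242284351
cn(u+v) = (cn u·cn v − sn u·sn v·dn u·dn v)/D = -0.3290407527545818/0.3374191242284351 = -0.9751692453917311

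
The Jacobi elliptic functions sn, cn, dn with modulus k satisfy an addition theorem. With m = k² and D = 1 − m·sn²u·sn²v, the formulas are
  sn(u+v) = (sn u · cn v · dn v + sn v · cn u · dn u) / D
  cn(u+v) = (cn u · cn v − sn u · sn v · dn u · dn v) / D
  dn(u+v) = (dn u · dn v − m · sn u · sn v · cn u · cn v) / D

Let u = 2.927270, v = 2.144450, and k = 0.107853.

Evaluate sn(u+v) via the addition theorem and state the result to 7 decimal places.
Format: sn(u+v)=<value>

sn(u+v)=-0.9415484

sn u = 0.2216414319946355, cn u = -0.9751282354764256, dn u = 0.9997142419887441
sn v = 0.844015578032971, cn v = -0.5363186590429889, dn v = 0.9958481860776169
m = k² = 0.011632269609
D = 1 − m·sn²u·sn²v = 0.9995929317038489
sn(u+v) = (sn u·cn v·dn v + sn v·cn u·dn u)/D = -0.9411651434520771/0.9995929317038489 = -0.9415484179623208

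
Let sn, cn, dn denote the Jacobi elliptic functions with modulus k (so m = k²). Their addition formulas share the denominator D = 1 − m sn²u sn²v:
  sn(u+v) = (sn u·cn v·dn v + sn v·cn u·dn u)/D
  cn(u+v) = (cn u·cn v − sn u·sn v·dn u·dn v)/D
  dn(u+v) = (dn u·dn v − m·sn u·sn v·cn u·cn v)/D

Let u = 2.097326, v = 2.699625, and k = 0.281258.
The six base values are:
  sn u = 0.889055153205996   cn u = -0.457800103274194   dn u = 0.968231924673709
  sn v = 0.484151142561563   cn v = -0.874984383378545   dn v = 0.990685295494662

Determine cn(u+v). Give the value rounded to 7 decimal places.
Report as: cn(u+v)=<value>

cn(u+v)=-0.0124961

m = k² = 0.079106062564
D = 1 − m·sn²u·sn²v = 0.9853435396385359
cn(u+v) = (cn u·cn v − sn u·sn v·dn u·dn v)/D = -0.01231294657940595/0.9853435396385359 = -0.01249609510194063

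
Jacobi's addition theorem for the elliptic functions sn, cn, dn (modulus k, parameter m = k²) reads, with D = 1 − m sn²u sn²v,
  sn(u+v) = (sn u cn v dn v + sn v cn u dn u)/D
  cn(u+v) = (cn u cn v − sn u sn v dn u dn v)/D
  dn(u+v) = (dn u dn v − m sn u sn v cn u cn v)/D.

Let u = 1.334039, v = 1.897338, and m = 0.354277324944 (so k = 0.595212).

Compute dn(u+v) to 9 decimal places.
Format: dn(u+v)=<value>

sn u = 0.9443501022488902, cn u = 0.3289420684292458, dn u = 0.8270770843677515
sn v = 0.992699723187781, cn v = -0.1206120208888938, dn v = 0.8067691362876352
m = k² = 0.354277324944
D = 1 − m·sn²u·sn²v = 0.6886526155435761
dn(u+v) = (dn u·dn v − m·sn u·sn v·cn u·cn v)/D = 0.6804368935229618/0.6886526155435761 = 0.9880698601367695

dn(u+v)=0.988069860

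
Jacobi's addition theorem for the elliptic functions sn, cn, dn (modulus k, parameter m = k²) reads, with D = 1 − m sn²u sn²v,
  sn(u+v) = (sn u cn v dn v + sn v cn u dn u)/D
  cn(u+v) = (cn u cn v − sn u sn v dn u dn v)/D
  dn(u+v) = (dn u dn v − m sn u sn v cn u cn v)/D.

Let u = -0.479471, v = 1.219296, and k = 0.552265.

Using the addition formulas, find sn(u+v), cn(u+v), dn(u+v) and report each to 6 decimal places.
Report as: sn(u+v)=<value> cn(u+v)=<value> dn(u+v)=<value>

sn u = -0.4565691633958826, cn u = 0.8896879222716153, dn u = 0.9676888989514005
sn v = 0.9131575731330963, cn v = 0.4076067303537491, dn v = 0.8635256221628236
m = k² = 0.304996630225
D = 1 − m·sn²u·sn²v = 0.9469848928603799
sn(u+v) = (sn u·cn v·dn v + sn v·cn u·dn u)/D = 0.6254722175944301/0.9469848928603799 = 0.6604880630198686
cn(u+v) = (cn u·cn v − sn u·sn v·dn u·dn v)/D = 0.7110308659427459/0.9469848928603799 = 0.7508365458661839
dn(u+v) = (dn u·dn v − m·sn u·sn v·cn u·cn v)/D = 0.8817374777360431/0.9469848928603799 = 0.9310998352600366

sn(u+v)=0.660488 cn(u+v)=0.750837 dn(u+v)=0.931100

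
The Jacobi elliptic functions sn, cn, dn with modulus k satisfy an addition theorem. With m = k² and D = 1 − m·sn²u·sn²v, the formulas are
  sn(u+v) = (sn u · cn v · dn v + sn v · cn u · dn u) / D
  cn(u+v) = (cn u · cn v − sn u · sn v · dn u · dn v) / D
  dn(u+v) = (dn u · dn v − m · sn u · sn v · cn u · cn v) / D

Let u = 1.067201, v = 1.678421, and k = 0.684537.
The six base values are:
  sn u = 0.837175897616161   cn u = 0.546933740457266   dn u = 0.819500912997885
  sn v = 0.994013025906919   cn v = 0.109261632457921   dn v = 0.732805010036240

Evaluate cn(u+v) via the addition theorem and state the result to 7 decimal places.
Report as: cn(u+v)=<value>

cn(u+v)=-0.6513434

m = k² = 0.468590904369
D = 1 − m·sn²u·sn²v = 0.6755024377788048
cn(u+v) = (cn u·cn v − sn u·sn v·dn u·dn v)/D = -0.4399840623092373/0.6755024377788048 = -0.6513434115145434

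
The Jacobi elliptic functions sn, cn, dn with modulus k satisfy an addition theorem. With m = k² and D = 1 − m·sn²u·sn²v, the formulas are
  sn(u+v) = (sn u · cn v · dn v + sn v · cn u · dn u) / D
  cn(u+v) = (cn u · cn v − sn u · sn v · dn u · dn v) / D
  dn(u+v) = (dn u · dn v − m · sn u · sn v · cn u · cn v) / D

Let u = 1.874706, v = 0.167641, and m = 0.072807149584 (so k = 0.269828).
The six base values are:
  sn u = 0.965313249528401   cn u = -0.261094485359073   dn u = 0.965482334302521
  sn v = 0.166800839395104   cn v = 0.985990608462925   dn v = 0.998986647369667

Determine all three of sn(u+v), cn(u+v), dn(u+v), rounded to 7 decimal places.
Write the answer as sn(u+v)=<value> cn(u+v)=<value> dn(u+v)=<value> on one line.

sn(u+v)=0.9104964 cn(u+v)=-0.4135169 dn(u+v)=0.9693516

m = k² = 0.072807149584
D = 1 − m·sn²u·sn²v = 0.9981124127869068
sn(u+v) = (sn u·cn v·dn v + sn v·cn u·dn u)/D = 0.9087777914863238/0.9981124127869068 = 0.9104964329106529
cn(u+v) = (cn u·cn v − sn u·sn v·dn u·dn v)/D = -0.4127363738035944/0.9981124127869068 = -0.41351692305996
dn(u+v) = (dn u·dn v − m·sn u·sn v·cn u·cn v)/D = 0.9675219030455251/0.9981124127869068 = 0.9693516388039223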